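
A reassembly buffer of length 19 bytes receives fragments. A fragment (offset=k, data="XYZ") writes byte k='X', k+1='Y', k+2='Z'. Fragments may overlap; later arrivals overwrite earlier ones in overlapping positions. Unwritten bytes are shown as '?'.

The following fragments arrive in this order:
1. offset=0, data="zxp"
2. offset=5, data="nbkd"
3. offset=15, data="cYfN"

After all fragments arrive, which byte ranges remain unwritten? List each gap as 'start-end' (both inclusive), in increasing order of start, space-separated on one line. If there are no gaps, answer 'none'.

Answer: 3-4 9-14

Derivation:
Fragment 1: offset=0 len=3
Fragment 2: offset=5 len=4
Fragment 3: offset=15 len=4
Gaps: 3-4 9-14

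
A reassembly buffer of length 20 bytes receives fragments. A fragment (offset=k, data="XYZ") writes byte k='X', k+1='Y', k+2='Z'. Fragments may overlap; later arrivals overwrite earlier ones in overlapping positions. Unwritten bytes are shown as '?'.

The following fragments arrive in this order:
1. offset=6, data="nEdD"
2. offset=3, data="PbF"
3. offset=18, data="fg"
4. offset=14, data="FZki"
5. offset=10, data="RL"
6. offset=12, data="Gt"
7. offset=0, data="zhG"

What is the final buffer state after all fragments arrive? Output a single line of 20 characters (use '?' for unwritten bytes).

Answer: zhGPbFnEdDRLGtFZkifg

Derivation:
Fragment 1: offset=6 data="nEdD" -> buffer=??????nEdD??????????
Fragment 2: offset=3 data="PbF" -> buffer=???PbFnEdD??????????
Fragment 3: offset=18 data="fg" -> buffer=???PbFnEdD????????fg
Fragment 4: offset=14 data="FZki" -> buffer=???PbFnEdD????FZkifg
Fragment 5: offset=10 data="RL" -> buffer=???PbFnEdDRL??FZkifg
Fragment 6: offset=12 data="Gt" -> buffer=???PbFnEdDRLGtFZkifg
Fragment 7: offset=0 data="zhG" -> buffer=zhGPbFnEdDRLGtFZkifg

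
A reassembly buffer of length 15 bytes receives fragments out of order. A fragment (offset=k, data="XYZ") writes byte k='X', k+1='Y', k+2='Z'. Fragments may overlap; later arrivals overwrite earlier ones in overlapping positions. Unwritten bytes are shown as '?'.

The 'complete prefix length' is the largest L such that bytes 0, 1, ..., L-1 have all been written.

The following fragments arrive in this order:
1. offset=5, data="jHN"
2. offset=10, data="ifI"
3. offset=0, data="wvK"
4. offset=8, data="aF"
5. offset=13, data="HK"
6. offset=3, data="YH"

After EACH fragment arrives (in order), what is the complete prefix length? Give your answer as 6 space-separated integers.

Answer: 0 0 3 3 3 15

Derivation:
Fragment 1: offset=5 data="jHN" -> buffer=?????jHN??????? -> prefix_len=0
Fragment 2: offset=10 data="ifI" -> buffer=?????jHN??ifI?? -> prefix_len=0
Fragment 3: offset=0 data="wvK" -> buffer=wvK??jHN??ifI?? -> prefix_len=3
Fragment 4: offset=8 data="aF" -> buffer=wvK??jHNaFifI?? -> prefix_len=3
Fragment 5: offset=13 data="HK" -> buffer=wvK??jHNaFifIHK -> prefix_len=3
Fragment 6: offset=3 data="YH" -> buffer=wvKYHjHNaFifIHK -> prefix_len=15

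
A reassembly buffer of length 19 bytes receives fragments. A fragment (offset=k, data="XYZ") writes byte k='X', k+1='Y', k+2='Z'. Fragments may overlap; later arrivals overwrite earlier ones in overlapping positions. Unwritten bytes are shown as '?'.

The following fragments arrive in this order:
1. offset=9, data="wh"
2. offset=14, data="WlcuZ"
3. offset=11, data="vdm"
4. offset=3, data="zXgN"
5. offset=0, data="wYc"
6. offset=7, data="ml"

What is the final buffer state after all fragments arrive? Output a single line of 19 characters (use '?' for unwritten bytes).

Fragment 1: offset=9 data="wh" -> buffer=?????????wh????????
Fragment 2: offset=14 data="WlcuZ" -> buffer=?????????wh???WlcuZ
Fragment 3: offset=11 data="vdm" -> buffer=?????????whvdmWlcuZ
Fragment 4: offset=3 data="zXgN" -> buffer=???zXgN??whvdmWlcuZ
Fragment 5: offset=0 data="wYc" -> buffer=wYczXgN??whvdmWlcuZ
Fragment 6: offset=7 data="ml" -> buffer=wYczXgNmlwhvdmWlcuZ

Answer: wYczXgNmlwhvdmWlcuZ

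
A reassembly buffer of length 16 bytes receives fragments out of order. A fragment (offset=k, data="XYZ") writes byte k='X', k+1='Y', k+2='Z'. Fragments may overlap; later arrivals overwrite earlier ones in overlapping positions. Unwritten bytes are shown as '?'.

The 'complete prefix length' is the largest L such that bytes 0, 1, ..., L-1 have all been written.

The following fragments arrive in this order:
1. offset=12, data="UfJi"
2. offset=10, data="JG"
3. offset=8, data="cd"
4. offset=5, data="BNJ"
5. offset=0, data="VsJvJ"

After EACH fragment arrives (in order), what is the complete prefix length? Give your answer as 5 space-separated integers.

Answer: 0 0 0 0 16

Derivation:
Fragment 1: offset=12 data="UfJi" -> buffer=????????????UfJi -> prefix_len=0
Fragment 2: offset=10 data="JG" -> buffer=??????????JGUfJi -> prefix_len=0
Fragment 3: offset=8 data="cd" -> buffer=????????cdJGUfJi -> prefix_len=0
Fragment 4: offset=5 data="BNJ" -> buffer=?????BNJcdJGUfJi -> prefix_len=0
Fragment 5: offset=0 data="VsJvJ" -> buffer=VsJvJBNJcdJGUfJi -> prefix_len=16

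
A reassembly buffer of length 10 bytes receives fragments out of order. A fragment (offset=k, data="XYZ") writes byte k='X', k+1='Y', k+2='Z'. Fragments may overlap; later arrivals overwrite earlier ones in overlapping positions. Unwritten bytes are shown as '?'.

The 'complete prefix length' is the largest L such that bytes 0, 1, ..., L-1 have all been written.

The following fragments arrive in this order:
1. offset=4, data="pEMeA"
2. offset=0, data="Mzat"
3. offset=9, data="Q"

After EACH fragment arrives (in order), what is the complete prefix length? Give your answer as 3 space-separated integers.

Answer: 0 9 10

Derivation:
Fragment 1: offset=4 data="pEMeA" -> buffer=????pEMeA? -> prefix_len=0
Fragment 2: offset=0 data="Mzat" -> buffer=MzatpEMeA? -> prefix_len=9
Fragment 3: offset=9 data="Q" -> buffer=MzatpEMeAQ -> prefix_len=10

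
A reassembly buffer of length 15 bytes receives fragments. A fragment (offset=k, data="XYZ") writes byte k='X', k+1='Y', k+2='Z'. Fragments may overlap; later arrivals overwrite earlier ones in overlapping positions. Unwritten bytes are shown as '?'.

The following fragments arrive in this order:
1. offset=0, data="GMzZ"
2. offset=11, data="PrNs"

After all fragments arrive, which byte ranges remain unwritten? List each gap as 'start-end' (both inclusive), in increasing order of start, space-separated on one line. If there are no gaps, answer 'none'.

Fragment 1: offset=0 len=4
Fragment 2: offset=11 len=4
Gaps: 4-10

Answer: 4-10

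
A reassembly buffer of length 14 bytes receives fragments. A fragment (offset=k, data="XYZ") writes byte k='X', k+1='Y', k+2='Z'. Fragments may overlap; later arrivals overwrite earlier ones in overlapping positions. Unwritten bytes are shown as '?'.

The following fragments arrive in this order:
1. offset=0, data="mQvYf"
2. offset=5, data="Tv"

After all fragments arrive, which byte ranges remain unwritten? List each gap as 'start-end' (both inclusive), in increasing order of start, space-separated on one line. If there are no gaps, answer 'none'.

Fragment 1: offset=0 len=5
Fragment 2: offset=5 len=2
Gaps: 7-13

Answer: 7-13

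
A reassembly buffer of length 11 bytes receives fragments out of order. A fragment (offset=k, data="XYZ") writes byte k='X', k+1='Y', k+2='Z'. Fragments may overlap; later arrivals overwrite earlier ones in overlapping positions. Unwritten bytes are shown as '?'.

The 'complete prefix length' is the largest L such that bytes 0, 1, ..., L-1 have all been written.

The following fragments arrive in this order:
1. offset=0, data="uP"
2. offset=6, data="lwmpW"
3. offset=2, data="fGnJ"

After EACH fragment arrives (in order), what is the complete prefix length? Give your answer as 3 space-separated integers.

Fragment 1: offset=0 data="uP" -> buffer=uP????????? -> prefix_len=2
Fragment 2: offset=6 data="lwmpW" -> buffer=uP????lwmpW -> prefix_len=2
Fragment 3: offset=2 data="fGnJ" -> buffer=uPfGnJlwmpW -> prefix_len=11

Answer: 2 2 11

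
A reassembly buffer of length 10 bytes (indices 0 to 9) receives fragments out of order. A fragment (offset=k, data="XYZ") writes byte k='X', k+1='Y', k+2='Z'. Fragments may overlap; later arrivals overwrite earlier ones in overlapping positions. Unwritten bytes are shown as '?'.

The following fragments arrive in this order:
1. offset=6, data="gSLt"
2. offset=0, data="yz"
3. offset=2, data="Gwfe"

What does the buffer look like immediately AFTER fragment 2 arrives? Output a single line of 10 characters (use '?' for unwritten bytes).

Answer: yz????gSLt

Derivation:
Fragment 1: offset=6 data="gSLt" -> buffer=??????gSLt
Fragment 2: offset=0 data="yz" -> buffer=yz????gSLt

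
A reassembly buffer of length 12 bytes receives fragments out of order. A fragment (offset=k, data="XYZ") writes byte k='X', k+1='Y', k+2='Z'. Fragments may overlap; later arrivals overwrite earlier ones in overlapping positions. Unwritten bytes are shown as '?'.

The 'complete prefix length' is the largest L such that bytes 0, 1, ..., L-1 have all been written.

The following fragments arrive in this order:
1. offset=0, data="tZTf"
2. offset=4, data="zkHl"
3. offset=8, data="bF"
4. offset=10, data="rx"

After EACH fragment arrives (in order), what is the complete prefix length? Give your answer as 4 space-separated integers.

Fragment 1: offset=0 data="tZTf" -> buffer=tZTf???????? -> prefix_len=4
Fragment 2: offset=4 data="zkHl" -> buffer=tZTfzkHl???? -> prefix_len=8
Fragment 3: offset=8 data="bF" -> buffer=tZTfzkHlbF?? -> prefix_len=10
Fragment 4: offset=10 data="rx" -> buffer=tZTfzkHlbFrx -> prefix_len=12

Answer: 4 8 10 12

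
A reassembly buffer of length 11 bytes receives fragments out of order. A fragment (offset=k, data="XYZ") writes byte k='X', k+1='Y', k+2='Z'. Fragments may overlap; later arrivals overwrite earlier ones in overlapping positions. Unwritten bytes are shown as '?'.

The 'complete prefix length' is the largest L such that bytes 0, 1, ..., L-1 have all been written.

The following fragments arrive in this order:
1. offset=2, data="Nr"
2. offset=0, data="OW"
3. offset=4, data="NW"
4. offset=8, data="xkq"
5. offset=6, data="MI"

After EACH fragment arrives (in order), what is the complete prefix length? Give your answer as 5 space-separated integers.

Fragment 1: offset=2 data="Nr" -> buffer=??Nr??????? -> prefix_len=0
Fragment 2: offset=0 data="OW" -> buffer=OWNr??????? -> prefix_len=4
Fragment 3: offset=4 data="NW" -> buffer=OWNrNW????? -> prefix_len=6
Fragment 4: offset=8 data="xkq" -> buffer=OWNrNW??xkq -> prefix_len=6
Fragment 5: offset=6 data="MI" -> buffer=OWNrNWMIxkq -> prefix_len=11

Answer: 0 4 6 6 11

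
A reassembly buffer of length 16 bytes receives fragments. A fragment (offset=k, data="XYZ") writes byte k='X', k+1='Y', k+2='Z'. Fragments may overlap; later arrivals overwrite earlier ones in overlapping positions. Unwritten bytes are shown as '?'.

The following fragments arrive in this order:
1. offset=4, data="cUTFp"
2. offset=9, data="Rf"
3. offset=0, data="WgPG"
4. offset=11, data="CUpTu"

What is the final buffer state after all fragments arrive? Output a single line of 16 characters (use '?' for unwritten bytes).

Answer: WgPGcUTFpRfCUpTu

Derivation:
Fragment 1: offset=4 data="cUTFp" -> buffer=????cUTFp???????
Fragment 2: offset=9 data="Rf" -> buffer=????cUTFpRf?????
Fragment 3: offset=0 data="WgPG" -> buffer=WgPGcUTFpRf?????
Fragment 4: offset=11 data="CUpTu" -> buffer=WgPGcUTFpRfCUpTu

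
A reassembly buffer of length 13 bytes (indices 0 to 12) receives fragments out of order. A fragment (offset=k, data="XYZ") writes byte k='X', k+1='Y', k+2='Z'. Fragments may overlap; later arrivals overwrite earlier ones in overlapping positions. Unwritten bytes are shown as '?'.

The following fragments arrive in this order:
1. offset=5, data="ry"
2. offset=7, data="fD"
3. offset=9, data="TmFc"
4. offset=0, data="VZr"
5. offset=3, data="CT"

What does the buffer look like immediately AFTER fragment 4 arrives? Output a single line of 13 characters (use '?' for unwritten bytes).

Answer: VZr??ryfDTmFc

Derivation:
Fragment 1: offset=5 data="ry" -> buffer=?????ry??????
Fragment 2: offset=7 data="fD" -> buffer=?????ryfD????
Fragment 3: offset=9 data="TmFc" -> buffer=?????ryfDTmFc
Fragment 4: offset=0 data="VZr" -> buffer=VZr??ryfDTmFc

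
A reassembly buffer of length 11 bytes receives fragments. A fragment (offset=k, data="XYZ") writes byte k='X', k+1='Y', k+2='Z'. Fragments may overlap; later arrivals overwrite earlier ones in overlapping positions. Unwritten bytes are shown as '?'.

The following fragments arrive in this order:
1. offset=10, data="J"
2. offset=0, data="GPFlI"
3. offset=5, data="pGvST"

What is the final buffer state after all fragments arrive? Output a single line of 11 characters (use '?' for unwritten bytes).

Answer: GPFlIpGvSTJ

Derivation:
Fragment 1: offset=10 data="J" -> buffer=??????????J
Fragment 2: offset=0 data="GPFlI" -> buffer=GPFlI?????J
Fragment 3: offset=5 data="pGvST" -> buffer=GPFlIpGvSTJ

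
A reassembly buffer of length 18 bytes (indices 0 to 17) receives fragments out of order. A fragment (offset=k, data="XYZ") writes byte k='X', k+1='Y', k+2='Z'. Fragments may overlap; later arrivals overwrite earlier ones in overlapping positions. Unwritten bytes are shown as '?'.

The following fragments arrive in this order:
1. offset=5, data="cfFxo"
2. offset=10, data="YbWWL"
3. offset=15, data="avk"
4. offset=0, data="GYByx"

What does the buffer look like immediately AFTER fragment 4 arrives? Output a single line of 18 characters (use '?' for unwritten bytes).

Answer: GYByxcfFxoYbWWLavk

Derivation:
Fragment 1: offset=5 data="cfFxo" -> buffer=?????cfFxo????????
Fragment 2: offset=10 data="YbWWL" -> buffer=?????cfFxoYbWWL???
Fragment 3: offset=15 data="avk" -> buffer=?????cfFxoYbWWLavk
Fragment 4: offset=0 data="GYByx" -> buffer=GYByxcfFxoYbWWLavk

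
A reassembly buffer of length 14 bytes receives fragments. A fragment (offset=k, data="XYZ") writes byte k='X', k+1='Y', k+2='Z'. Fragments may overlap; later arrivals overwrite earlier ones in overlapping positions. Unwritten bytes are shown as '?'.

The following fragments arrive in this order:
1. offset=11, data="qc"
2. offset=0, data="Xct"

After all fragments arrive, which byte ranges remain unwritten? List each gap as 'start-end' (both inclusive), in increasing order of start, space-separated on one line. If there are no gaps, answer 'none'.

Fragment 1: offset=11 len=2
Fragment 2: offset=0 len=3
Gaps: 3-10 13-13

Answer: 3-10 13-13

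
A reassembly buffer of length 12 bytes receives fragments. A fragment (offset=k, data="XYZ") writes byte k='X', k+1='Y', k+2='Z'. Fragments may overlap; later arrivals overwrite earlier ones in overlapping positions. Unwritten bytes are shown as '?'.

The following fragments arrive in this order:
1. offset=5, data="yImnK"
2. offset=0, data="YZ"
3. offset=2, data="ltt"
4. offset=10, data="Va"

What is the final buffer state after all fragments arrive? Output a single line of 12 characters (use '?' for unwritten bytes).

Answer: YZlttyImnKVa

Derivation:
Fragment 1: offset=5 data="yImnK" -> buffer=?????yImnK??
Fragment 2: offset=0 data="YZ" -> buffer=YZ???yImnK??
Fragment 3: offset=2 data="ltt" -> buffer=YZlttyImnK??
Fragment 4: offset=10 data="Va" -> buffer=YZlttyImnKVa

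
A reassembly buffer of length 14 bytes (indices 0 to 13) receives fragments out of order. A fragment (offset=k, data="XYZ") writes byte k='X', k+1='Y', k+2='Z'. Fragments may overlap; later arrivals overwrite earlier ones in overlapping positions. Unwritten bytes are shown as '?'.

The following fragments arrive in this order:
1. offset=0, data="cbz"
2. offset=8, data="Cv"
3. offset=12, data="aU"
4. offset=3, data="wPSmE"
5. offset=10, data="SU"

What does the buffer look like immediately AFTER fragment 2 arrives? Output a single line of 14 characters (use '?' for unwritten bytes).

Fragment 1: offset=0 data="cbz" -> buffer=cbz???????????
Fragment 2: offset=8 data="Cv" -> buffer=cbz?????Cv????

Answer: cbz?????Cv????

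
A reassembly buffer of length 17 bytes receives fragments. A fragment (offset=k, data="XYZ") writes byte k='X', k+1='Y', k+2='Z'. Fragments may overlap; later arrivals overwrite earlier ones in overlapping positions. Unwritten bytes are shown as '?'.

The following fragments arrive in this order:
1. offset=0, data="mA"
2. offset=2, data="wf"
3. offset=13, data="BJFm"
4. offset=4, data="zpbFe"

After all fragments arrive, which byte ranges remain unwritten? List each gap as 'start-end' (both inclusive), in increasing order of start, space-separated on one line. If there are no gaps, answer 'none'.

Answer: 9-12

Derivation:
Fragment 1: offset=0 len=2
Fragment 2: offset=2 len=2
Fragment 3: offset=13 len=4
Fragment 4: offset=4 len=5
Gaps: 9-12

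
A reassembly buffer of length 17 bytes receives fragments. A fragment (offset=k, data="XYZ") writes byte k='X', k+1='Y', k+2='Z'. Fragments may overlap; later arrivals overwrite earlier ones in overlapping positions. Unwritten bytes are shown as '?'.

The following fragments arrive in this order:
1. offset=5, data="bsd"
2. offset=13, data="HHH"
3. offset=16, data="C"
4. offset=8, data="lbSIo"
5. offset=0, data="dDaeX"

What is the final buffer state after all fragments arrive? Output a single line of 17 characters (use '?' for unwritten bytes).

Answer: dDaeXbsdlbSIoHHHC

Derivation:
Fragment 1: offset=5 data="bsd" -> buffer=?????bsd?????????
Fragment 2: offset=13 data="HHH" -> buffer=?????bsd?????HHH?
Fragment 3: offset=16 data="C" -> buffer=?????bsd?????HHHC
Fragment 4: offset=8 data="lbSIo" -> buffer=?????bsdlbSIoHHHC
Fragment 5: offset=0 data="dDaeX" -> buffer=dDaeXbsdlbSIoHHHC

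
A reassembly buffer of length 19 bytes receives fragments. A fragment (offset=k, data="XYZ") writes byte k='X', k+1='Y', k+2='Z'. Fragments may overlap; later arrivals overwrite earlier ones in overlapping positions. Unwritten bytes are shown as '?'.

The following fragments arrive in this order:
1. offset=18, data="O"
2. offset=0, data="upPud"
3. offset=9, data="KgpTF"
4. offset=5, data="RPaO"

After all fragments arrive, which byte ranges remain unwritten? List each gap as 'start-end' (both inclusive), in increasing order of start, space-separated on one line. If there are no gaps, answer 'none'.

Fragment 1: offset=18 len=1
Fragment 2: offset=0 len=5
Fragment 3: offset=9 len=5
Fragment 4: offset=5 len=4
Gaps: 14-17

Answer: 14-17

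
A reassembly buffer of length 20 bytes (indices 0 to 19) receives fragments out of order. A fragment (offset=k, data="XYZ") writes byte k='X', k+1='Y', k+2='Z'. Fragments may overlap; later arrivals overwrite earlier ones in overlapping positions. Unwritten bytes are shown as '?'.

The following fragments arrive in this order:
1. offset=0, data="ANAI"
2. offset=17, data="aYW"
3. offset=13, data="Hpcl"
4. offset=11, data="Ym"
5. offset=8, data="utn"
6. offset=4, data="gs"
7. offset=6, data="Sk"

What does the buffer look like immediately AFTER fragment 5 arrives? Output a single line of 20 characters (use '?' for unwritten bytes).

Answer: ANAI????utnYmHpclaYW

Derivation:
Fragment 1: offset=0 data="ANAI" -> buffer=ANAI????????????????
Fragment 2: offset=17 data="aYW" -> buffer=ANAI?????????????aYW
Fragment 3: offset=13 data="Hpcl" -> buffer=ANAI?????????HpclaYW
Fragment 4: offset=11 data="Ym" -> buffer=ANAI???????YmHpclaYW
Fragment 5: offset=8 data="utn" -> buffer=ANAI????utnYmHpclaYW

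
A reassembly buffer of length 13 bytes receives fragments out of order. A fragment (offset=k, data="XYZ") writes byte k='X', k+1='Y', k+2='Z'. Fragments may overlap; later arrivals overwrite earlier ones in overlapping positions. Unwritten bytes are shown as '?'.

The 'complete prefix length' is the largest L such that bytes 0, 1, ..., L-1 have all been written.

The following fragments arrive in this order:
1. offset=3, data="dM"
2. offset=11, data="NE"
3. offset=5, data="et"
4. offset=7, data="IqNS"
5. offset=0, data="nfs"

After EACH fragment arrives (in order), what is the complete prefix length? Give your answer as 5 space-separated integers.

Answer: 0 0 0 0 13

Derivation:
Fragment 1: offset=3 data="dM" -> buffer=???dM???????? -> prefix_len=0
Fragment 2: offset=11 data="NE" -> buffer=???dM??????NE -> prefix_len=0
Fragment 3: offset=5 data="et" -> buffer=???dMet????NE -> prefix_len=0
Fragment 4: offset=7 data="IqNS" -> buffer=???dMetIqNSNE -> prefix_len=0
Fragment 5: offset=0 data="nfs" -> buffer=nfsdMetIqNSNE -> prefix_len=13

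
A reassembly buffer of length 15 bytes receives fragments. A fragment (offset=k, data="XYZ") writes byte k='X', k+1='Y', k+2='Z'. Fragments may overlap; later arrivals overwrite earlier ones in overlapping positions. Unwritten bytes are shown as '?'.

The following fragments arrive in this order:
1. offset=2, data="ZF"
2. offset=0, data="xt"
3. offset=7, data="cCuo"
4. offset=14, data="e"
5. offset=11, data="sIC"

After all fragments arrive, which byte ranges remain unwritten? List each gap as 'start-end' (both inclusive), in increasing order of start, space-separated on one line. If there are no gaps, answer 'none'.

Fragment 1: offset=2 len=2
Fragment 2: offset=0 len=2
Fragment 3: offset=7 len=4
Fragment 4: offset=14 len=1
Fragment 5: offset=11 len=3
Gaps: 4-6

Answer: 4-6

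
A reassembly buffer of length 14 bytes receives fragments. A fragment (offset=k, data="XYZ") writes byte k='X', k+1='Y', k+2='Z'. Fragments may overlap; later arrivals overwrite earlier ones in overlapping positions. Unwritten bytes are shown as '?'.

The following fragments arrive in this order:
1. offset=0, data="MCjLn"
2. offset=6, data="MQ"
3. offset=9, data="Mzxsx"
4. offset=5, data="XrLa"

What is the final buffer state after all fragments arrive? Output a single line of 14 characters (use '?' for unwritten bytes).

Fragment 1: offset=0 data="MCjLn" -> buffer=MCjLn?????????
Fragment 2: offset=6 data="MQ" -> buffer=MCjLn?MQ??????
Fragment 3: offset=9 data="Mzxsx" -> buffer=MCjLn?MQ?Mzxsx
Fragment 4: offset=5 data="XrLa" -> buffer=MCjLnXrLaMzxsx

Answer: MCjLnXrLaMzxsx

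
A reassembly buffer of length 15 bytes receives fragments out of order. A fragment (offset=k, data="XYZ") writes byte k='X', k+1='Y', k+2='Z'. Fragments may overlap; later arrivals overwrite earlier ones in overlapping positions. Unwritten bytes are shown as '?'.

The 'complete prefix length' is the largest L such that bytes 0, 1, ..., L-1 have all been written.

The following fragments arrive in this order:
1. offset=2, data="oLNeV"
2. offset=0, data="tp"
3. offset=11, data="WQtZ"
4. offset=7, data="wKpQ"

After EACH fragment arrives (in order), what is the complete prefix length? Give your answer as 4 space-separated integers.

Answer: 0 7 7 15

Derivation:
Fragment 1: offset=2 data="oLNeV" -> buffer=??oLNeV???????? -> prefix_len=0
Fragment 2: offset=0 data="tp" -> buffer=tpoLNeV???????? -> prefix_len=7
Fragment 3: offset=11 data="WQtZ" -> buffer=tpoLNeV????WQtZ -> prefix_len=7
Fragment 4: offset=7 data="wKpQ" -> buffer=tpoLNeVwKpQWQtZ -> prefix_len=15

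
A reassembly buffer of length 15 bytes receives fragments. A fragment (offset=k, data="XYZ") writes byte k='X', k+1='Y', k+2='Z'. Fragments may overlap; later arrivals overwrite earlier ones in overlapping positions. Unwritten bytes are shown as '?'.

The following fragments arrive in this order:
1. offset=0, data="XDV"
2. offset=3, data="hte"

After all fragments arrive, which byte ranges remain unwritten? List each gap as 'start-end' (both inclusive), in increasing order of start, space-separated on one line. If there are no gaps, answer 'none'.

Answer: 6-14

Derivation:
Fragment 1: offset=0 len=3
Fragment 2: offset=3 len=3
Gaps: 6-14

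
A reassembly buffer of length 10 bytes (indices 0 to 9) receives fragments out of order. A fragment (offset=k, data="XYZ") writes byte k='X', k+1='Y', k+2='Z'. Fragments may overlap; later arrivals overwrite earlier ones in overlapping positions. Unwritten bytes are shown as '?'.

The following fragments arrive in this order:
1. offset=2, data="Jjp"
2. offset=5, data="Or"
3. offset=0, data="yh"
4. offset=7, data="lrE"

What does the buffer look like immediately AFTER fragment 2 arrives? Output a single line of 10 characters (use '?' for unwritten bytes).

Fragment 1: offset=2 data="Jjp" -> buffer=??Jjp?????
Fragment 2: offset=5 data="Or" -> buffer=??JjpOr???

Answer: ??JjpOr???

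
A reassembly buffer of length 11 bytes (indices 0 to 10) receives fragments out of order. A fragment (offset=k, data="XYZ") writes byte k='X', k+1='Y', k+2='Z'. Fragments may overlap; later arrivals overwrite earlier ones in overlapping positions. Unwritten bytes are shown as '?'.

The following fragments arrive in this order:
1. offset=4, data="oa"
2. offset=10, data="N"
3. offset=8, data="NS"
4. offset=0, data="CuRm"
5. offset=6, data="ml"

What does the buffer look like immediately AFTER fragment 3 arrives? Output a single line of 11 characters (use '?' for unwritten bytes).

Answer: ????oa??NSN

Derivation:
Fragment 1: offset=4 data="oa" -> buffer=????oa?????
Fragment 2: offset=10 data="N" -> buffer=????oa????N
Fragment 3: offset=8 data="NS" -> buffer=????oa??NSN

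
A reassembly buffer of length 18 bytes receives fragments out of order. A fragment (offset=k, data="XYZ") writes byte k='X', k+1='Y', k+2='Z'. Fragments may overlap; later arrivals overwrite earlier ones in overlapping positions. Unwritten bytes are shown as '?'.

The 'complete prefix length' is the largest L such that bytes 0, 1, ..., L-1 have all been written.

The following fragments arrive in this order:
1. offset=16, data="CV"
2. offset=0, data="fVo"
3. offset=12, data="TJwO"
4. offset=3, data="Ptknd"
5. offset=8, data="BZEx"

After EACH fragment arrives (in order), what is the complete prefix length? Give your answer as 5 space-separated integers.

Answer: 0 3 3 8 18

Derivation:
Fragment 1: offset=16 data="CV" -> buffer=????????????????CV -> prefix_len=0
Fragment 2: offset=0 data="fVo" -> buffer=fVo?????????????CV -> prefix_len=3
Fragment 3: offset=12 data="TJwO" -> buffer=fVo?????????TJwOCV -> prefix_len=3
Fragment 4: offset=3 data="Ptknd" -> buffer=fVoPtknd????TJwOCV -> prefix_len=8
Fragment 5: offset=8 data="BZEx" -> buffer=fVoPtkndBZExTJwOCV -> prefix_len=18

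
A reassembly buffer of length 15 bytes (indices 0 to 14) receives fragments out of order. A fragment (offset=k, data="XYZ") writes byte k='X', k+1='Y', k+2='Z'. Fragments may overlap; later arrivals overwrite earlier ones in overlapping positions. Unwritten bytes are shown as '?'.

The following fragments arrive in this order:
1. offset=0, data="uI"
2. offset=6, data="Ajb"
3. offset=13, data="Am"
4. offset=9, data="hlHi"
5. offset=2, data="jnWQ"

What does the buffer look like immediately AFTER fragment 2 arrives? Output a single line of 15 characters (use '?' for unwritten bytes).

Answer: uI????Ajb??????

Derivation:
Fragment 1: offset=0 data="uI" -> buffer=uI?????????????
Fragment 2: offset=6 data="Ajb" -> buffer=uI????Ajb??????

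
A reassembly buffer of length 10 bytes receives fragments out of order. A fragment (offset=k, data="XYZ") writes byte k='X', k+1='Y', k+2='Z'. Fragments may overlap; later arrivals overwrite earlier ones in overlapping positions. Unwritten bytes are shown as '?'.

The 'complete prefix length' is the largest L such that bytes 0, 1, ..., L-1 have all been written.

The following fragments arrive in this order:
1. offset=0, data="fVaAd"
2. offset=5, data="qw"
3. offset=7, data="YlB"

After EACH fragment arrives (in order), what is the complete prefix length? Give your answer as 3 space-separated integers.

Fragment 1: offset=0 data="fVaAd" -> buffer=fVaAd????? -> prefix_len=5
Fragment 2: offset=5 data="qw" -> buffer=fVaAdqw??? -> prefix_len=7
Fragment 3: offset=7 data="YlB" -> buffer=fVaAdqwYlB -> prefix_len=10

Answer: 5 7 10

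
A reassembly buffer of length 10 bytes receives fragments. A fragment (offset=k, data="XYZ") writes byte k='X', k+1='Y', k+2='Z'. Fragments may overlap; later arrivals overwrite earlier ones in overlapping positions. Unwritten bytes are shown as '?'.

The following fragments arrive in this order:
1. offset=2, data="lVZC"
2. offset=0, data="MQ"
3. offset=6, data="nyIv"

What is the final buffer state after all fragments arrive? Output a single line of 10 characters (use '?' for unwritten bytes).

Answer: MQlVZCnyIv

Derivation:
Fragment 1: offset=2 data="lVZC" -> buffer=??lVZC????
Fragment 2: offset=0 data="MQ" -> buffer=MQlVZC????
Fragment 3: offset=6 data="nyIv" -> buffer=MQlVZCnyIv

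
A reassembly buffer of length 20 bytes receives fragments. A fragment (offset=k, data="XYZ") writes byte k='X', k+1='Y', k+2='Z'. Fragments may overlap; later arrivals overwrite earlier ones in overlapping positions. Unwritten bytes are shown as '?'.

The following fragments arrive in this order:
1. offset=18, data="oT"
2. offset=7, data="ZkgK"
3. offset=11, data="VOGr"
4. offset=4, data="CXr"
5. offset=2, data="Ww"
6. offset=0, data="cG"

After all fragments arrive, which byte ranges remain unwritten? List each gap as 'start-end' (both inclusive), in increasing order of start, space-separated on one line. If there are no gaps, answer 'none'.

Fragment 1: offset=18 len=2
Fragment 2: offset=7 len=4
Fragment 3: offset=11 len=4
Fragment 4: offset=4 len=3
Fragment 5: offset=2 len=2
Fragment 6: offset=0 len=2
Gaps: 15-17

Answer: 15-17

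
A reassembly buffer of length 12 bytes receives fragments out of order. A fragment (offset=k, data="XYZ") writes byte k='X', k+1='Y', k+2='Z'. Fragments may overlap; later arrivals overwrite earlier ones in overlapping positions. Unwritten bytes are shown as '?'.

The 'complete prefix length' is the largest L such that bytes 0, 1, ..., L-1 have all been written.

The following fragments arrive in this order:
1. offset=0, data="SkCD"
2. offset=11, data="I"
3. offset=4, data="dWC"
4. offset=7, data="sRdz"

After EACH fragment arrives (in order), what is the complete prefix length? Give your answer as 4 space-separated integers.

Answer: 4 4 7 12

Derivation:
Fragment 1: offset=0 data="SkCD" -> buffer=SkCD???????? -> prefix_len=4
Fragment 2: offset=11 data="I" -> buffer=SkCD???????I -> prefix_len=4
Fragment 3: offset=4 data="dWC" -> buffer=SkCDdWC????I -> prefix_len=7
Fragment 4: offset=7 data="sRdz" -> buffer=SkCDdWCsRdzI -> prefix_len=12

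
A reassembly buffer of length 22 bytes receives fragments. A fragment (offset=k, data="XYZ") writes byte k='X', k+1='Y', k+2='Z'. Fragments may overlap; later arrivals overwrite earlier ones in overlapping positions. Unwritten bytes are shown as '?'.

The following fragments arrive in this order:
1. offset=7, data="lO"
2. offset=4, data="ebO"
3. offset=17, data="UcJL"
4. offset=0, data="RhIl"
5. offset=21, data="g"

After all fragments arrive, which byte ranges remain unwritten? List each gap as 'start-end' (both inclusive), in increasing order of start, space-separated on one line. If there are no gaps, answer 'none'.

Fragment 1: offset=7 len=2
Fragment 2: offset=4 len=3
Fragment 3: offset=17 len=4
Fragment 4: offset=0 len=4
Fragment 5: offset=21 len=1
Gaps: 9-16

Answer: 9-16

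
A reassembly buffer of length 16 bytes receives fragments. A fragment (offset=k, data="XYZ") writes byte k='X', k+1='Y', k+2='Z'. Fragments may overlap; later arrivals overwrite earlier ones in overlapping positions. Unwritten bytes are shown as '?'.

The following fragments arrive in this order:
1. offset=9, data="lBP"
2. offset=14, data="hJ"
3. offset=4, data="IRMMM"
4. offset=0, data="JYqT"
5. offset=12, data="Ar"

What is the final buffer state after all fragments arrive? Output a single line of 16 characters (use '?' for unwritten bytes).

Answer: JYqTIRMMMlBPArhJ

Derivation:
Fragment 1: offset=9 data="lBP" -> buffer=?????????lBP????
Fragment 2: offset=14 data="hJ" -> buffer=?????????lBP??hJ
Fragment 3: offset=4 data="IRMMM" -> buffer=????IRMMMlBP??hJ
Fragment 4: offset=0 data="JYqT" -> buffer=JYqTIRMMMlBP??hJ
Fragment 5: offset=12 data="Ar" -> buffer=JYqTIRMMMlBPArhJ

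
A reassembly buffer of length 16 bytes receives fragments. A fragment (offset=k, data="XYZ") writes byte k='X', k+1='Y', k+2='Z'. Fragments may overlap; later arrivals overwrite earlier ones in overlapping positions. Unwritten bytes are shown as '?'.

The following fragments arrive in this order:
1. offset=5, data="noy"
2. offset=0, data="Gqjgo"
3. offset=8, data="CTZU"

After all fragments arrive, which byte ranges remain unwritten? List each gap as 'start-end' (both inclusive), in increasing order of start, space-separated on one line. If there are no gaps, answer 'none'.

Fragment 1: offset=5 len=3
Fragment 2: offset=0 len=5
Fragment 3: offset=8 len=4
Gaps: 12-15

Answer: 12-15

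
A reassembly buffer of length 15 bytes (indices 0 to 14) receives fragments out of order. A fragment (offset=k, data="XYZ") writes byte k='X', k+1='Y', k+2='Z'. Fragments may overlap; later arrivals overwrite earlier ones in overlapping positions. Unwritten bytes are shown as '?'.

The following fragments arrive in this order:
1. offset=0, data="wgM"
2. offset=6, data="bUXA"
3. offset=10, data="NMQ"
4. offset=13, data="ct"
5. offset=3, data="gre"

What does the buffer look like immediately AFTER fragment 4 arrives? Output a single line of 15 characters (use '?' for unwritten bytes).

Fragment 1: offset=0 data="wgM" -> buffer=wgM????????????
Fragment 2: offset=6 data="bUXA" -> buffer=wgM???bUXA?????
Fragment 3: offset=10 data="NMQ" -> buffer=wgM???bUXANMQ??
Fragment 4: offset=13 data="ct" -> buffer=wgM???bUXANMQct

Answer: wgM???bUXANMQct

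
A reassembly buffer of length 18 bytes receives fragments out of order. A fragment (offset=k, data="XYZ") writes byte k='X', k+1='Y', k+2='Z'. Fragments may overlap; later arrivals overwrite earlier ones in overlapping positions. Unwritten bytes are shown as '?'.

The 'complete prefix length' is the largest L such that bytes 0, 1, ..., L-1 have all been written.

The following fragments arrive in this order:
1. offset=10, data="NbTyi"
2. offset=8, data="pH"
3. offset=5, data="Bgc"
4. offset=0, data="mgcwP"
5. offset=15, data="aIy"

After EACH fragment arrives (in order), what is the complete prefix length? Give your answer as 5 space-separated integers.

Fragment 1: offset=10 data="NbTyi" -> buffer=??????????NbTyi??? -> prefix_len=0
Fragment 2: offset=8 data="pH" -> buffer=????????pHNbTyi??? -> prefix_len=0
Fragment 3: offset=5 data="Bgc" -> buffer=?????BgcpHNbTyi??? -> prefix_len=0
Fragment 4: offset=0 data="mgcwP" -> buffer=mgcwPBgcpHNbTyi??? -> prefix_len=15
Fragment 5: offset=15 data="aIy" -> buffer=mgcwPBgcpHNbTyiaIy -> prefix_len=18

Answer: 0 0 0 15 18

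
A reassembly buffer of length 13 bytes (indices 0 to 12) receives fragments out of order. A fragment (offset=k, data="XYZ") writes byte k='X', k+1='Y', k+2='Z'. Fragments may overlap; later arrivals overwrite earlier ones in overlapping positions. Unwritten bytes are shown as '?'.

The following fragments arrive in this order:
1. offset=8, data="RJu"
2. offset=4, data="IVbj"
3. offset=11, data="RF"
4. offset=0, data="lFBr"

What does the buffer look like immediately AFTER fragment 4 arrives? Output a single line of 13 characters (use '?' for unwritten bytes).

Answer: lFBrIVbjRJuRF

Derivation:
Fragment 1: offset=8 data="RJu" -> buffer=????????RJu??
Fragment 2: offset=4 data="IVbj" -> buffer=????IVbjRJu??
Fragment 3: offset=11 data="RF" -> buffer=????IVbjRJuRF
Fragment 4: offset=0 data="lFBr" -> buffer=lFBrIVbjRJuRF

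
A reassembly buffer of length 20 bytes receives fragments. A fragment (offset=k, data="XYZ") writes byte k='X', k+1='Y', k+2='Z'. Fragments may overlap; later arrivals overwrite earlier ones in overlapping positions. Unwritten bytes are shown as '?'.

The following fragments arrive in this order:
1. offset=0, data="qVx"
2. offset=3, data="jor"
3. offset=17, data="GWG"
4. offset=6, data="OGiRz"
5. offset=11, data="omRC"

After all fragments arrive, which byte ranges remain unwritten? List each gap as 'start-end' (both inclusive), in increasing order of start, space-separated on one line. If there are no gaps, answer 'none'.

Fragment 1: offset=0 len=3
Fragment 2: offset=3 len=3
Fragment 3: offset=17 len=3
Fragment 4: offset=6 len=5
Fragment 5: offset=11 len=4
Gaps: 15-16

Answer: 15-16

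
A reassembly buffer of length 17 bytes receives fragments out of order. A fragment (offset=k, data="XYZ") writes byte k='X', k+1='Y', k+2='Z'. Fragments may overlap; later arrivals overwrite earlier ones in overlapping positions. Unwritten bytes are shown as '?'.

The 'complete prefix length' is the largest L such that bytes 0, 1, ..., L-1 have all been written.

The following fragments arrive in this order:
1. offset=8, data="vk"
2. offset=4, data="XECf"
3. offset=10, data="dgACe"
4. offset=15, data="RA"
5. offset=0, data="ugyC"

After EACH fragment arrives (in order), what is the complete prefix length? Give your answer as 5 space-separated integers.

Fragment 1: offset=8 data="vk" -> buffer=????????vk??????? -> prefix_len=0
Fragment 2: offset=4 data="XECf" -> buffer=????XECfvk??????? -> prefix_len=0
Fragment 3: offset=10 data="dgACe" -> buffer=????XECfvkdgACe?? -> prefix_len=0
Fragment 4: offset=15 data="RA" -> buffer=????XECfvkdgACeRA -> prefix_len=0
Fragment 5: offset=0 data="ugyC" -> buffer=ugyCXECfvkdgACeRA -> prefix_len=17

Answer: 0 0 0 0 17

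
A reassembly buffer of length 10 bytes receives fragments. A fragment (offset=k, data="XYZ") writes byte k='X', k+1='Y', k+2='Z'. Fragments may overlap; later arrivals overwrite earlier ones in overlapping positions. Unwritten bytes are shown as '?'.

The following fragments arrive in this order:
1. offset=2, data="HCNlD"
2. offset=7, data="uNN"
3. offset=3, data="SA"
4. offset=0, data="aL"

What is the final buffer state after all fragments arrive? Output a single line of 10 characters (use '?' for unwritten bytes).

Answer: aLHSAlDuNN

Derivation:
Fragment 1: offset=2 data="HCNlD" -> buffer=??HCNlD???
Fragment 2: offset=7 data="uNN" -> buffer=??HCNlDuNN
Fragment 3: offset=3 data="SA" -> buffer=??HSAlDuNN
Fragment 4: offset=0 data="aL" -> buffer=aLHSAlDuNN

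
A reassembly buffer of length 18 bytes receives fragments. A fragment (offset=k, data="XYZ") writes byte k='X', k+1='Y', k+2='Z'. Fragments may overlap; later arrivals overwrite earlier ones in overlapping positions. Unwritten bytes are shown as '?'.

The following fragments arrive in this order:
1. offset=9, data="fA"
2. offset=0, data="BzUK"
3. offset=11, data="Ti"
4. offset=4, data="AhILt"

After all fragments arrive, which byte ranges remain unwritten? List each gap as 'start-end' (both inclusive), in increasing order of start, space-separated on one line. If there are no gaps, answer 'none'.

Answer: 13-17

Derivation:
Fragment 1: offset=9 len=2
Fragment 2: offset=0 len=4
Fragment 3: offset=11 len=2
Fragment 4: offset=4 len=5
Gaps: 13-17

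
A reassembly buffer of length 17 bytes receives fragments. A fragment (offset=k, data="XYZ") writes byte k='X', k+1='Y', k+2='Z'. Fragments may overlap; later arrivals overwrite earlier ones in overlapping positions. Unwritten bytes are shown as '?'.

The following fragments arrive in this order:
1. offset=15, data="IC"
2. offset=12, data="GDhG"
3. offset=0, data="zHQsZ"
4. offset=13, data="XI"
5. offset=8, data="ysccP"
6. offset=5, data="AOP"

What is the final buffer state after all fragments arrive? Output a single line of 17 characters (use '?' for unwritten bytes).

Answer: zHQsZAOPysccPXIGC

Derivation:
Fragment 1: offset=15 data="IC" -> buffer=???????????????IC
Fragment 2: offset=12 data="GDhG" -> buffer=????????????GDhGC
Fragment 3: offset=0 data="zHQsZ" -> buffer=zHQsZ???????GDhGC
Fragment 4: offset=13 data="XI" -> buffer=zHQsZ???????GXIGC
Fragment 5: offset=8 data="ysccP" -> buffer=zHQsZ???ysccPXIGC
Fragment 6: offset=5 data="AOP" -> buffer=zHQsZAOPysccPXIGC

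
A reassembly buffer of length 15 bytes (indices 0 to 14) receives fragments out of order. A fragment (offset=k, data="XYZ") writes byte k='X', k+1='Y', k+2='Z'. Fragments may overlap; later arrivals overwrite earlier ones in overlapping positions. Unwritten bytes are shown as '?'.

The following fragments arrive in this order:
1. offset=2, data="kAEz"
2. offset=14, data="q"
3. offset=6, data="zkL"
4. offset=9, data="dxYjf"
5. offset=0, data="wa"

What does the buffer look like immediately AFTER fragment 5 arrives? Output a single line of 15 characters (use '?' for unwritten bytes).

Answer: wakAEzzkLdxYjfq

Derivation:
Fragment 1: offset=2 data="kAEz" -> buffer=??kAEz?????????
Fragment 2: offset=14 data="q" -> buffer=??kAEz????????q
Fragment 3: offset=6 data="zkL" -> buffer=??kAEzzkL?????q
Fragment 4: offset=9 data="dxYjf" -> buffer=??kAEzzkLdxYjfq
Fragment 5: offset=0 data="wa" -> buffer=wakAEzzkLdxYjfq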